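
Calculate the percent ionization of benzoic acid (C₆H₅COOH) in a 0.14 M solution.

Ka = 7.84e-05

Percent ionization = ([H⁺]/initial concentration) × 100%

Using Ka equilibrium: x² + Ka×x - Ka×C = 0. Solving: [H⁺] = 3.2740e-03. Percent = (3.2740e-03/0.14) × 100

Percent ionization = 2.34%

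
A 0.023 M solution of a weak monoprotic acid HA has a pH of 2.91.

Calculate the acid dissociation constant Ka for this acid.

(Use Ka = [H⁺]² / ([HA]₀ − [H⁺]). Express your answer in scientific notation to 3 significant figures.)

[H⁺] = 10^(−pH) = 10^(−2.91) = 1.230e-03 M. For HA ⇌ H⁺ + A⁻, Ka = [H⁺][A⁻]/[HA] = [H⁺]² / ([HA]₀ − [H⁺]) = (1.230e-03)² / (0.023 − 1.230e-03) = 6.95e-05.

K_a = 6.95e-05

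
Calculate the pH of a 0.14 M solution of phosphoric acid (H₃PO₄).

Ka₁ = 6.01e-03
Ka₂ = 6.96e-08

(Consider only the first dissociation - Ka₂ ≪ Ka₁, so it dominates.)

First dissociation dominates. From Ka₁ = [H⁺][HA⁻]/[H₂A], x² + Ka₁·x − Ka₁·C = 0 with C = 0.14 M and Ka₁ = 6.01e-03. Solving: [H⁺] = (−Ka₁ + √(Ka₁² + 4·Ka₁·C)) / 2 = 2.6157e-02 M. pH = -log(2.6157e-02) = 1.58.

pH = 1.58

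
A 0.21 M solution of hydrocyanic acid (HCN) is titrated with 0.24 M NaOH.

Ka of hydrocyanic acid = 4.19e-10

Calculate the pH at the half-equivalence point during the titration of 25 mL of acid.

At half-equivalence [HA] = [A⁻], so Henderson-Hasselbalch gives pH = pKa = -log(4.19e-10) = 9.38.

pH = pKa = 9.38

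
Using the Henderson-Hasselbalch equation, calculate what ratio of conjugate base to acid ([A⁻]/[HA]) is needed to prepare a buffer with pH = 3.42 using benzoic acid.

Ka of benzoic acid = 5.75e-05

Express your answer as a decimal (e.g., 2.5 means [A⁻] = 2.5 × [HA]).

pKa = -log(5.75e-05) = 4.2403. pH = pKa + log([A⁻]/[HA]), so log([A⁻]/[HA]) = pH − pKa = 3.42 − 4.2403 = -0.8203. [A⁻]/[HA] = 10^(-0.8203) = 0.151

[A⁻]/[HA] = 0.151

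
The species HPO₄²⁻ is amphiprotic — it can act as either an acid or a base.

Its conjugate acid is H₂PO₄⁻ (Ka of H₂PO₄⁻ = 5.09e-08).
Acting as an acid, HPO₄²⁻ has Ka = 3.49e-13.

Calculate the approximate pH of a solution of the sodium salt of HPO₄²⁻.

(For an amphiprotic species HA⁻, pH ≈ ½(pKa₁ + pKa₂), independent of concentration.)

pKa₁ = -log(5.09e-08) = 7.29; pKa₂ = -log(3.49e-13) = 12.46. For an amphiprotic species, pH ≈ ½(pKa₁ + pKa₂) = ½(7.29 + 12.46) = 9.88.

pH = 9.88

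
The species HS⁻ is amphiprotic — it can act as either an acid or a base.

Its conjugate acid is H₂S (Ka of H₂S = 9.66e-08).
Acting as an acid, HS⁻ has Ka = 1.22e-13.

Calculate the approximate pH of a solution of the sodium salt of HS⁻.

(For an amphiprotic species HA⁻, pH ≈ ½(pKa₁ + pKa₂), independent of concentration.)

pKa₁ = -log(9.66e-08) = 7.02; pKa₂ = -log(1.22e-13) = 12.91. For an amphiprotic species, pH ≈ ½(pKa₁ + pKa₂) = ½(7.02 + 12.91) = 9.96.

pH = 9.96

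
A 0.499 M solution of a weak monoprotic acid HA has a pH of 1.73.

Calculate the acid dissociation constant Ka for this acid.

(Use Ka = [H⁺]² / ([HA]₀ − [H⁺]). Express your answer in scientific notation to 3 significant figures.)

[H⁺] = 10^(−pH) = 10^(−1.73) = 1.862e-02 M. For HA ⇌ H⁺ + A⁻, Ka = [H⁺][A⁻]/[HA] = [H⁺]² / ([HA]₀ − [H⁺]) = (1.862e-02)² / (0.499 − 1.862e-02) = 7.22e-04.

K_a = 7.22e-04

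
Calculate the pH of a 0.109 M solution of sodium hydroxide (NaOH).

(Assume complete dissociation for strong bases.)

[OH⁻] = 0.109 M for strong base. pOH = -log[OH⁻] = 0.96, pH = 14 - pOH

pH = 13.04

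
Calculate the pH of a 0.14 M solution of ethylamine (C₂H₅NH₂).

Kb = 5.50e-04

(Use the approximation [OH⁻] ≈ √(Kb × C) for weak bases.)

[OH⁻] = √(Kb × C) = √(5.50e-04 × 0.14) = 8.7750e-03. pOH = 2.06, pH = 14 - pOH

pH = 11.94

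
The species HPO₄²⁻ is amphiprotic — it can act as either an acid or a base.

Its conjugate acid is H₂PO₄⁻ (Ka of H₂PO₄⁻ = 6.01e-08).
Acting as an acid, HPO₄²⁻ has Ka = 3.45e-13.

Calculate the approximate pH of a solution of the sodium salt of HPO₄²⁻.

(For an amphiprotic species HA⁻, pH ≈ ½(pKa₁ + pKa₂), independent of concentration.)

pKa₁ = -log(6.01e-08) = 7.22; pKa₂ = -log(3.45e-13) = 12.46. For an amphiprotic species, pH ≈ ½(pKa₁ + pKa₂) = ½(7.22 + 12.46) = 9.84.

pH = 9.84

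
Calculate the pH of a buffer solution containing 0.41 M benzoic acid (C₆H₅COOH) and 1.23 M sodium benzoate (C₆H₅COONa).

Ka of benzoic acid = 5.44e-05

pKa = -log(5.44e-05) = 4.26. pH = pKa + log([A⁻]/[HA]) = 4.26 + log(1.23/0.41)

pH = 4.74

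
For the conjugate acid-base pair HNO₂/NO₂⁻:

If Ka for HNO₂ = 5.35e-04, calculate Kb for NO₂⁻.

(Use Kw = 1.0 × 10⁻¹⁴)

For a conjugate pair Ka × Kb = Kw, so Kb = Kw/Ka = 1.0 × 10⁻¹⁴ / 5.35e-04 = 1.87e-11.

K_b = 1.87e-11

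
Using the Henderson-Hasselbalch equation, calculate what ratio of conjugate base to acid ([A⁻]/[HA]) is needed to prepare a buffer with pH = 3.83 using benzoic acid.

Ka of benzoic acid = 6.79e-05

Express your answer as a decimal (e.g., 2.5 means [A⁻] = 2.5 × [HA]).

pKa = -log(6.79e-05) = 4.1681. pH = pKa + log([A⁻]/[HA]), so log([A⁻]/[HA]) = pH − pKa = 3.83 − 4.1681 = -0.3381. [A⁻]/[HA] = 10^(-0.3381) = 0.459

[A⁻]/[HA] = 0.459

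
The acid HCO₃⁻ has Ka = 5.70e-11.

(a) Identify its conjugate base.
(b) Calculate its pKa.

(a) The conjugate base is formed by removing one H⁺ from HCO₃⁻, giving CO₃²⁻. (b) pKa = -log(Ka) = -log(5.70e-11) = 10.24.

Conjugate base: CO₃²⁻; pK_a = 10.24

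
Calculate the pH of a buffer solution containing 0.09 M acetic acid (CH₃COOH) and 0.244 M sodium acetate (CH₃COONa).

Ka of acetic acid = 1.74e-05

pKa = -log(1.74e-05) = 4.76. pH = pKa + log([A⁻]/[HA]) = 4.76 + log(0.244/0.09)

pH = 5.19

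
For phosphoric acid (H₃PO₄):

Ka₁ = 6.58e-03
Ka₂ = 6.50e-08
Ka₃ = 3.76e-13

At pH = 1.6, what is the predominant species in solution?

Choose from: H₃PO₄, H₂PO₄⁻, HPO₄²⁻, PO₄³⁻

pKa₁ = 2.18, pKa₂ = 7.19, pKa₃ = 12.42. For a polyprotic acid the predominant species crosses at each pKa: below pKa_n the protonated form dominates, above it the deprotonated form does. At pH = 1.6, the predominant species is H₃PO₄.

H₃PO₄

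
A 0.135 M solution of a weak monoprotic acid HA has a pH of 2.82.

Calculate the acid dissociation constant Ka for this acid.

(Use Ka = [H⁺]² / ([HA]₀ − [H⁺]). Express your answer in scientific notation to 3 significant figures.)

[H⁺] = 10^(−pH) = 10^(−2.82) = 1.514e-03 M. For HA ⇌ H⁺ + A⁻, Ka = [H⁺][A⁻]/[HA] = [H⁺]² / ([HA]₀ − [H⁺]) = (1.514e-03)² / (0.135 − 1.514e-03) = 1.72e-05.

K_a = 1.72e-05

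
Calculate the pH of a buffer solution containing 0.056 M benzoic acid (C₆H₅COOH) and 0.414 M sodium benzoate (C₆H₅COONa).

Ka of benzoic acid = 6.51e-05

pKa = -log(6.51e-05) = 4.19. pH = pKa + log([A⁻]/[HA]) = 4.19 + log(0.414/0.056)

pH = 5.06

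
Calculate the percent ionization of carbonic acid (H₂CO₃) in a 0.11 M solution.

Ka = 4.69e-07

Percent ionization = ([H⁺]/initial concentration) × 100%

Using Ka equilibrium: x² + Ka×x - Ka×C = 0. Solving: [H⁺] = 2.2690e-04. Percent = (2.2690e-04/0.11) × 100

Percent ionization = 0.206%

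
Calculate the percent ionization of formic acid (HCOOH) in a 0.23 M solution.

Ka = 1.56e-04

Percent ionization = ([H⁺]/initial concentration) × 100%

Using Ka equilibrium: x² + Ka×x - Ka×C = 0. Solving: [H⁺] = 5.9125e-03. Percent = (5.9125e-03/0.23) × 100

Percent ionization = 2.57%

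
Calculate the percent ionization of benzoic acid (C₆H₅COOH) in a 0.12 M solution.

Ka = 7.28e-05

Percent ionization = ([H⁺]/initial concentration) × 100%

Using Ka equilibrium: x² + Ka×x - Ka×C = 0. Solving: [H⁺] = 2.9195e-03. Percent = (2.9195e-03/0.12) × 100

Percent ionization = 2.43%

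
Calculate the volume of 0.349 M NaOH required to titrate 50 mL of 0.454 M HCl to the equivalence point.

At equivalence: moles acid = moles base. moles HCl = 0.454 × 50/1000 = 0.0227 mol. V_base = moles / 0.349 × 1000 = 65.0 mL.

V_{base} = 65.0 mL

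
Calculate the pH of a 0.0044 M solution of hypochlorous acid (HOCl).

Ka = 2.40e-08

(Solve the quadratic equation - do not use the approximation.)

x² + Ka×x - Ka×C = 0. Using quadratic formula: [H⁺] = 1.0264e-05

pH = 4.99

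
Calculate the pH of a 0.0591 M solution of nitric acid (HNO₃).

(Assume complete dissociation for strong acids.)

[H⁺] = 0.0591 M for strong acid. pH = -log[H⁺] = -log(0.0591)

pH = 1.23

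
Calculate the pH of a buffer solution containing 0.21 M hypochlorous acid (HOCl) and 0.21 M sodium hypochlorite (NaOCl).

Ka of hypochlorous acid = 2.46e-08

pKa = -log(2.46e-08) = 7.61. pH = pKa + log([A⁻]/[HA]) = 7.61 + log(0.21/0.21)

pH = 7.61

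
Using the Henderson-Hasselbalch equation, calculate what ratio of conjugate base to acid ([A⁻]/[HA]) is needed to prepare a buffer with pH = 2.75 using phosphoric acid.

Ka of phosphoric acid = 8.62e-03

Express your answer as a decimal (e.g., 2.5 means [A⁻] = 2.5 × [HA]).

pKa = -log(8.62e-03) = 2.0645. pH = pKa + log([A⁻]/[HA]), so log([A⁻]/[HA]) = pH − pKa = 2.75 − 2.0645 = 0.6855. [A⁻]/[HA] = 10^(0.6855) = 4.85

[A⁻]/[HA] = 4.85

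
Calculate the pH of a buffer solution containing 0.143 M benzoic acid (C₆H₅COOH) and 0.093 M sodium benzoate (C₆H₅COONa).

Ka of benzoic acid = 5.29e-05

pKa = -log(5.29e-05) = 4.28. pH = pKa + log([A⁻]/[HA]) = 4.28 + log(0.093/0.143)

pH = 4.09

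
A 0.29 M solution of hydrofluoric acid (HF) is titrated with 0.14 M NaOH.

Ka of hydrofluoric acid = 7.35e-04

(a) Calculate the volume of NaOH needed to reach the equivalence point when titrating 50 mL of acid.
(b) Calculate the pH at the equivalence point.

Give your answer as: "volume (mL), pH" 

moles acid = 0.29 × 50/1000 = 0.0145 mol; V_base = moles/0.14 × 1000 = 103.6 mL. At equivalence only the conjugate base is present: [A⁻] = 0.0145/0.154 = 9.4419e-02 M. Kb = Kw/Ka = 1.36e-11; [OH⁻] = √(Kb × [A⁻]) = 1.1334e-06; pOH = 5.95; pH = 14 - pOH = 8.05.

V = 103.6 mL, pH = 8.05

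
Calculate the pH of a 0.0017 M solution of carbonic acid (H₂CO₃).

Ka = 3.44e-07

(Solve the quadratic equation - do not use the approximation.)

x² + Ka×x - Ka×C = 0. Using quadratic formula: [H⁺] = 2.4011e-05

pH = 4.62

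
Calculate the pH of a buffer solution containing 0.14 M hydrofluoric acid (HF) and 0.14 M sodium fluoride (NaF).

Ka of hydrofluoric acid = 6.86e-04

pKa = -log(6.86e-04) = 3.16. pH = pKa + log([A⁻]/[HA]) = 3.16 + log(0.14/0.14)

pH = 3.16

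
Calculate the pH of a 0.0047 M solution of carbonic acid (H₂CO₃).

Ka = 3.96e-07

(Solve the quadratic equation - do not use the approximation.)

x² + Ka×x - Ka×C = 0. Using quadratic formula: [H⁺] = 4.2944e-05

pH = 4.37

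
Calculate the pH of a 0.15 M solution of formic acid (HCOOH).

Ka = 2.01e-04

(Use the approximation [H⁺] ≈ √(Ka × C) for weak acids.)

[H⁺] = √(Ka × C) = √(2.01e-04 × 0.15) = 5.4909e-03. pH = -log(5.4909e-03)

pH = 2.26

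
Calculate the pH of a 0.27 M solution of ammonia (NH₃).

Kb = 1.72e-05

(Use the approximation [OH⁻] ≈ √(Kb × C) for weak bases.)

[OH⁻] = √(Kb × C) = √(1.72e-05 × 0.27) = 2.1550e-03. pOH = 2.67, pH = 14 - pOH

pH = 11.33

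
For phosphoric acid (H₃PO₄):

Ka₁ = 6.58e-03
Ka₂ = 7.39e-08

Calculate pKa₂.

pKa₂ = -log(Ka₂) = -log(7.39e-08) = 7.13.

pK_{a2} = 7.13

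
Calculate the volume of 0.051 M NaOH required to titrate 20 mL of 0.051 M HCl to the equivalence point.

At equivalence: moles acid = moles base. moles HCl = 0.051 × 20/1000 = 0.00102 mol. V_base = moles / 0.051 × 1000 = 20.0 mL.

V_{base} = 20.0 mL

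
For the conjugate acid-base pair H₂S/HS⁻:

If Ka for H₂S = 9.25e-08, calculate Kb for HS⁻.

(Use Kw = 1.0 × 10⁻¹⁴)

For a conjugate pair Ka × Kb = Kw, so Kb = Kw/Ka = 1.0 × 10⁻¹⁴ / 9.25e-08 = 1.08e-07.

K_b = 1.08e-07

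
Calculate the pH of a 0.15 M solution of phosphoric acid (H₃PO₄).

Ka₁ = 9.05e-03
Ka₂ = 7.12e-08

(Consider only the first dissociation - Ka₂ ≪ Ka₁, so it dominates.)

First dissociation dominates. From Ka₁ = [H⁺][HA⁻]/[H₂A], x² + Ka₁·x − Ka₁·C = 0 with C = 0.15 M and Ka₁ = 9.05e-03. Solving: [H⁺] = (−Ka₁ + √(Ka₁² + 4·Ka₁·C)) / 2 = 3.2596e-02 M. pH = -log(3.2596e-02) = 1.49.

pH = 1.49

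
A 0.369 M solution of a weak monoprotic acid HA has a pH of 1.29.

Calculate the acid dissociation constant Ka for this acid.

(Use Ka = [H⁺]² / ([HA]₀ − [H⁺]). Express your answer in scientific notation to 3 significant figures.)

[H⁺] = 10^(−pH) = 10^(−1.29) = 5.129e-02 M. For HA ⇌ H⁺ + A⁻, Ka = [H⁺][A⁻]/[HA] = [H⁺]² / ([HA]₀ − [H⁺]) = (5.129e-02)² / (0.369 − 5.129e-02) = 8.28e-03.

K_a = 8.28e-03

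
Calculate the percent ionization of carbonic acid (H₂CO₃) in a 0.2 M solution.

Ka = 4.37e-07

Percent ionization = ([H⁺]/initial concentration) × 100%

Using Ka equilibrium: x² + Ka×x - Ka×C = 0. Solving: [H⁺] = 2.9542e-04. Percent = (2.9542e-04/0.2) × 100

Percent ionization = 0.148%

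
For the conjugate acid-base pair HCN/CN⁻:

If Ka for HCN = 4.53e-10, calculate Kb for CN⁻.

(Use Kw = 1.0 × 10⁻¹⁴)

For a conjugate pair Ka × Kb = Kw, so Kb = Kw/Ka = 1.0 × 10⁻¹⁴ / 4.53e-10 = 2.21e-05.

K_b = 2.21e-05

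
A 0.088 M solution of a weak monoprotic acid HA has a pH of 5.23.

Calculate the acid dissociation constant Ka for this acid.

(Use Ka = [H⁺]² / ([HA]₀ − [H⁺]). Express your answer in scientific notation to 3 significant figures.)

[H⁺] = 10^(−pH) = 10^(−5.23) = 5.888e-06 M. For HA ⇌ H⁺ + A⁻, Ka = [H⁺][A⁻]/[HA] = [H⁺]² / ([HA]₀ − [H⁺]) = (5.888e-06)² / (0.088 − 5.888e-06) = 3.94e-10.

K_a = 3.94e-10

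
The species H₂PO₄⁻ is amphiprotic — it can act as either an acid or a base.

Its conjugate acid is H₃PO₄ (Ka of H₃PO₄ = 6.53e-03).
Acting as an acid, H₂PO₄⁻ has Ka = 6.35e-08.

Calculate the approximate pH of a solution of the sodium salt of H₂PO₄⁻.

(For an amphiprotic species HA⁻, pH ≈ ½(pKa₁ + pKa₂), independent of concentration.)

pKa₁ = -log(6.53e-03) = 2.19; pKa₂ = -log(6.35e-08) = 7.20. For an amphiprotic species, pH ≈ ½(pKa₁ + pKa₂) = ½(2.19 + 7.20) = 4.69.

pH = 4.69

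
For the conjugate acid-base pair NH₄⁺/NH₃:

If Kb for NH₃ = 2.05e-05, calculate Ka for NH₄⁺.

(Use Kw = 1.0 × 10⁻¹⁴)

For a conjugate pair Ka × Kb = Kw, so Ka = Kw/Kb = 1.0 × 10⁻¹⁴ / 2.05e-05 = 4.88e-10.

K_a = 4.88e-10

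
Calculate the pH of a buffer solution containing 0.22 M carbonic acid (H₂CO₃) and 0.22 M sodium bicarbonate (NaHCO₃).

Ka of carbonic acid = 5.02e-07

pKa = -log(5.02e-07) = 6.30. pH = pKa + log([A⁻]/[HA]) = 6.30 + log(0.22/0.22)

pH = 6.30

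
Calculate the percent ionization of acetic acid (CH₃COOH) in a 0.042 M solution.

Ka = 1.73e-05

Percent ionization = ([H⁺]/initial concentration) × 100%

Using Ka equilibrium: x² + Ka×x - Ka×C = 0. Solving: [H⁺] = 8.4380e-04. Percent = (8.4380e-04/0.042) × 100

Percent ionization = 2.01%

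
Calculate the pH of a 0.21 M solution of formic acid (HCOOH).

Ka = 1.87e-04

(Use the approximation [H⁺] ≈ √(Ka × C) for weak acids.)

[H⁺] = √(Ka × C) = √(1.87e-04 × 0.21) = 6.2666e-03. pH = -log(6.2666e-03)

pH = 2.20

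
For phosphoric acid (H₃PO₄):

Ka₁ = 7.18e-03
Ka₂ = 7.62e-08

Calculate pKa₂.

pKa₂ = -log(Ka₂) = -log(7.62e-08) = 7.12.

pK_{a2} = 7.12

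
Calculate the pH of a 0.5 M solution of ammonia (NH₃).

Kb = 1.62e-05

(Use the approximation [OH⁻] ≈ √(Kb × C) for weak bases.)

[OH⁻] = √(Kb × C) = √(1.62e-05 × 0.5) = 2.8460e-03. pOH = 2.55, pH = 14 - pOH

pH = 11.45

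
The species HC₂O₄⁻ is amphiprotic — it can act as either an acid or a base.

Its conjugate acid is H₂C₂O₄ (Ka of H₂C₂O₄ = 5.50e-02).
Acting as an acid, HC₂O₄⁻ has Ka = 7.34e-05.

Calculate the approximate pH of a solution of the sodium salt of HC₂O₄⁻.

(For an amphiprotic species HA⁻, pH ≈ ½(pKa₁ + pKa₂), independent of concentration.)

pKa₁ = -log(5.50e-02) = 1.26; pKa₂ = -log(7.34e-05) = 4.13. For an amphiprotic species, pH ≈ ½(pKa₁ + pKa₂) = ½(1.26 + 4.13) = 2.70.

pH = 2.70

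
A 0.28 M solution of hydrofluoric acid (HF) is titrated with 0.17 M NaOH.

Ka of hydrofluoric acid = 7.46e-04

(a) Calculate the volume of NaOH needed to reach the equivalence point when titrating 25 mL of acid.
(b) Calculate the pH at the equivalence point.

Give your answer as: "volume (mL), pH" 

moles acid = 0.28 × 25/1000 = 0.007 mol; V_base = moles/0.17 × 1000 = 41.2 mL. At equivalence only the conjugate base is present: [A⁻] = 0.007/0.066 = 1.0578e-01 M. Kb = Kw/Ka = 1.34e-11; [OH⁻] = √(Kb × [A⁻]) = 1.1908e-06; pOH = 5.92; pH = 14 - pOH = 8.08.

V = 41.2 mL, pH = 8.08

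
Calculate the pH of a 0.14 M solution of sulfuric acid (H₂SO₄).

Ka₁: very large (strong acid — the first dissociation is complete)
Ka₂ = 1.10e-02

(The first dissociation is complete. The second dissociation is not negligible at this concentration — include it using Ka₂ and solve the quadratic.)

First dissociation is complete: [H⁺]₀ = [HSO₄⁻]₀ = C = 0.14 M. Second dissociation HSO₄⁻ ⇌ H⁺ + SO₄²⁻: let x = [SO₄²⁻]. Ka₂ = (C + x)·x / (C − x) = 1.10e-02 → x² + (C + Ka₂)·x − Ka₂·C = 0 → x² + 0.15100·x − 1.540e-03 = 0. x = (−0.15100 + √(0.15100² + 4 × 1.540e-03)) / 2 = 9.5897e-03 M. [H⁺] = C + x = 0.14 + 9.5897e-03 = 1.4959e-01 M. pH = -log(1.4959e-01) = 0.83.

pH = 0.83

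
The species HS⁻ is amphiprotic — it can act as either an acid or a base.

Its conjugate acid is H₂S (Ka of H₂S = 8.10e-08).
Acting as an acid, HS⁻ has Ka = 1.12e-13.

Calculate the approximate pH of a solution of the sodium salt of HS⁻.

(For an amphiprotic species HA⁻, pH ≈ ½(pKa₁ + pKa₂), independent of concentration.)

pKa₁ = -log(8.10e-08) = 7.09; pKa₂ = -log(1.12e-13) = 12.95. For an amphiprotic species, pH ≈ ½(pKa₁ + pKa₂) = ½(7.09 + 12.95) = 10.02.

pH = 10.02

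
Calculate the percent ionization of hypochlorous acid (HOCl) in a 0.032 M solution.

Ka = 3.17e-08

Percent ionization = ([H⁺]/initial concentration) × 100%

Using Ka equilibrium: x² + Ka×x - Ka×C = 0. Solving: [H⁺] = 3.1834e-05. Percent = (3.1834e-05/0.032) × 100

Percent ionization = 0.0995%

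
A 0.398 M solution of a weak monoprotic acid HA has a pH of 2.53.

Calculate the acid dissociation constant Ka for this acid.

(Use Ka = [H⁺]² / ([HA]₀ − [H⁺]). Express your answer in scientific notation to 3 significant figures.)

[H⁺] = 10^(−pH) = 10^(−2.53) = 2.951e-03 M. For HA ⇌ H⁺ + A⁻, Ka = [H⁺][A⁻]/[HA] = [H⁺]² / ([HA]₀ − [H⁺]) = (2.951e-03)² / (0.398 − 2.951e-03) = 2.20e-05.

K_a = 2.20e-05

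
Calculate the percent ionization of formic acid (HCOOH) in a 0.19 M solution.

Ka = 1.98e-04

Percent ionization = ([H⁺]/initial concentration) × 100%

Using Ka equilibrium: x² + Ka×x - Ka×C = 0. Solving: [H⁺] = 6.0353e-03. Percent = (6.0353e-03/0.19) × 100

Percent ionization = 3.18%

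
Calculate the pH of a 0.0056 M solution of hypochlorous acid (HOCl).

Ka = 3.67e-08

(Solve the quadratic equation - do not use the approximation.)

x² + Ka×x - Ka×C = 0. Using quadratic formula: [H⁺] = 1.4318e-05

pH = 4.84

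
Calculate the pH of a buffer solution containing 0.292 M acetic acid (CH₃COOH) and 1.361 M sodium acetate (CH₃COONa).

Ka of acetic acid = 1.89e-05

pKa = -log(1.89e-05) = 4.72. pH = pKa + log([A⁻]/[HA]) = 4.72 + log(1.361/0.292)

pH = 5.39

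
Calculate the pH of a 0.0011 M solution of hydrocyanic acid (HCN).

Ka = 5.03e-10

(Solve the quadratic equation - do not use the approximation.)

x² + Ka×x - Ka×C = 0. Using quadratic formula: [H⁺] = 7.4359e-07

pH = 6.13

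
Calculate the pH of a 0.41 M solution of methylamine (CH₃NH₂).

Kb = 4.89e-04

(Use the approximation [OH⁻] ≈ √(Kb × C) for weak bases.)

[OH⁻] = √(Kb × C) = √(4.89e-04 × 0.41) = 1.4159e-02. pOH = 1.85, pH = 14 - pOH

pH = 12.15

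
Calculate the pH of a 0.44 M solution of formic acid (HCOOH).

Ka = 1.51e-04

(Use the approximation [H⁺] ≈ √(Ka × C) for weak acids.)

[H⁺] = √(Ka × C) = √(1.51e-04 × 0.44) = 8.1511e-03. pH = -log(8.1511e-03)

pH = 2.09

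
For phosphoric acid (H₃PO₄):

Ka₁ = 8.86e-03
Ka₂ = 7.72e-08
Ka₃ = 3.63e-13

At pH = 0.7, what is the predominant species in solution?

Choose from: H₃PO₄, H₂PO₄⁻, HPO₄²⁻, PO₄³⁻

pKa₁ = 2.05, pKa₂ = 7.11, pKa₃ = 12.44. For a polyprotic acid the predominant species crosses at each pKa: below pKa_n the protonated form dominates, above it the deprotonated form does. At pH = 0.7, the predominant species is H₃PO₄.

H₃PO₄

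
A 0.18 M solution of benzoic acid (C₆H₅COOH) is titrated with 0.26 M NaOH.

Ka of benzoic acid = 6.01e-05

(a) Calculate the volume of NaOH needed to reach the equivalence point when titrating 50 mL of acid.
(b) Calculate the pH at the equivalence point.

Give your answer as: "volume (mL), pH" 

moles acid = 0.18 × 50/1000 = 0.009 mol; V_base = moles/0.26 × 1000 = 34.6 mL. At equivalence only the conjugate base is present: [A⁻] = 0.009/0.085 = 1.0636e-01 M. Kb = Kw/Ka = 1.66e-10; [OH⁻] = √(Kb × [A⁻]) = 4.2069e-06; pOH = 5.38; pH = 14 - pOH = 8.62.

V = 34.6 mL, pH = 8.62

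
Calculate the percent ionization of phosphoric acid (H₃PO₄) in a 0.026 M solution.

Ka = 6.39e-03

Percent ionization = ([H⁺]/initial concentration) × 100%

Using Ka equilibrium: x² + Ka×x - Ka×C = 0. Solving: [H⁺] = 1.0085e-02. Percent = (1.0085e-02/0.026) × 100

Percent ionization = 38.8%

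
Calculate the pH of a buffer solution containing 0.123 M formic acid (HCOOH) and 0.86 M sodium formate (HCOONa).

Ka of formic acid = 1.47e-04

pKa = -log(1.47e-04) = 3.83. pH = pKa + log([A⁻]/[HA]) = 3.83 + log(0.86/0.123)

pH = 4.68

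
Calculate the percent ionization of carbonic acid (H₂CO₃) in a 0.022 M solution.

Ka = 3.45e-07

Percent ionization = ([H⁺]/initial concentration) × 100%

Using Ka equilibrium: x² + Ka×x - Ka×C = 0. Solving: [H⁺] = 8.6948e-05. Percent = (8.6948e-05/0.022) × 100

Percent ionization = 0.395%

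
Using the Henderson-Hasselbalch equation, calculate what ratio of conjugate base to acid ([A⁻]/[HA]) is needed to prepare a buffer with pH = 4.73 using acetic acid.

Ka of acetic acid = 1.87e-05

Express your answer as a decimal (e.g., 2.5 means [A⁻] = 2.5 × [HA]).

pKa = -log(1.87e-05) = 4.7282. pH = pKa + log([A⁻]/[HA]), so log([A⁻]/[HA]) = pH − pKa = 4.73 − 4.7282 = 0.0018. [A⁻]/[HA] = 10^(0.0018) = 1.00

[A⁻]/[HA] = 1.00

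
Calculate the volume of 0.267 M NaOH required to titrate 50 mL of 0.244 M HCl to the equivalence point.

At equivalence: moles acid = moles base. moles HCl = 0.244 × 50/1000 = 0.0122 mol. V_base = moles / 0.267 × 1000 = 45.7 mL.

V_{base} = 45.7 mL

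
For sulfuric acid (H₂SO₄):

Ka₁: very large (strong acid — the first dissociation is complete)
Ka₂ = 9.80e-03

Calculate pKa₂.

pKa₂ = -log(Ka₂) = -log(9.80e-03) = 2.01.

pK_{a2} = 2.01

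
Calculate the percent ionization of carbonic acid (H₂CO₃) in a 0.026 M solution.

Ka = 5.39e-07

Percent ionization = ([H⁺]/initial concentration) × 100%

Using Ka equilibrium: x² + Ka×x - Ka×C = 0. Solving: [H⁺] = 1.1811e-04. Percent = (1.1811e-04/0.026) × 100

Percent ionization = 0.454%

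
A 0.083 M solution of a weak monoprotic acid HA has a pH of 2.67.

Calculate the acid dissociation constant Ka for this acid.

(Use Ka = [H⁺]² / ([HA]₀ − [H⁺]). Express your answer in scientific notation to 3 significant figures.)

[H⁺] = 10^(−pH) = 10^(−2.67) = 2.138e-03 M. For HA ⇌ H⁺ + A⁻, Ka = [H⁺][A⁻]/[HA] = [H⁺]² / ([HA]₀ − [H⁺]) = (2.138e-03)² / (0.083 − 2.138e-03) = 5.65e-05.

K_a = 5.65e-05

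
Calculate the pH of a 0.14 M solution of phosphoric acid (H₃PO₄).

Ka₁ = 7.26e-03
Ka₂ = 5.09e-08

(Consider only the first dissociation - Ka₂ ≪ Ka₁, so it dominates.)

First dissociation dominates. From Ka₁ = [H⁺][HA⁻]/[H₂A], x² + Ka₁·x − Ka₁·C = 0 with C = 0.14 M and Ka₁ = 7.26e-03. Solving: [H⁺] = (−Ka₁ + √(Ka₁² + 4·Ka₁·C)) / 2 = 2.8457e-02 M. pH = -log(2.8457e-02) = 1.55.

pH = 1.55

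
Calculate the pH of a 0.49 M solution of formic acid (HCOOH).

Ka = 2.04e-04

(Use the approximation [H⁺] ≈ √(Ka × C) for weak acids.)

[H⁺] = √(Ka × C) = √(2.04e-04 × 0.49) = 9.9980e-03. pH = -log(9.9980e-03)

pH = 2.00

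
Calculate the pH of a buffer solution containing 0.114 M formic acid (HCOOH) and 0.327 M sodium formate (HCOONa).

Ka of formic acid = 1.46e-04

pKa = -log(1.46e-04) = 3.84. pH = pKa + log([A⁻]/[HA]) = 3.84 + log(0.327/0.114)

pH = 4.29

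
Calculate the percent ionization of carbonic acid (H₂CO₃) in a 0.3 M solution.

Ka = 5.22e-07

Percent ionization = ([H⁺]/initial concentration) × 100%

Using Ka equilibrium: x² + Ka×x - Ka×C = 0. Solving: [H⁺] = 3.9547e-04. Percent = (3.9547e-04/0.3) × 100

Percent ionization = 0.132%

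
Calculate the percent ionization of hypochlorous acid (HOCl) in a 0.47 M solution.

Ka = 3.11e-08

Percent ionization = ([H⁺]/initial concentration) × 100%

Using Ka equilibrium: x² + Ka×x - Ka×C = 0. Solving: [H⁺] = 1.2089e-04. Percent = (1.2089e-04/0.47) × 100

Percent ionization = 0.0257%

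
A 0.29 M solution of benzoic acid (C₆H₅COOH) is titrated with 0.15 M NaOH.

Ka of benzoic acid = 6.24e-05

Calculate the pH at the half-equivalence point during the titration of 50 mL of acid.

At half-equivalence [HA] = [A⁻], so Henderson-Hasselbalch gives pH = pKa = -log(6.24e-05) = 4.20.

pH = pKa = 4.20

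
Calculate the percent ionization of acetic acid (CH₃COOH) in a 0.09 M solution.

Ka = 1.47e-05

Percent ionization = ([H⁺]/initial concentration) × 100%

Using Ka equilibrium: x² + Ka×x - Ka×C = 0. Solving: [H⁺] = 1.1429e-03. Percent = (1.1429e-03/0.09) × 100

Percent ionization = 1.27%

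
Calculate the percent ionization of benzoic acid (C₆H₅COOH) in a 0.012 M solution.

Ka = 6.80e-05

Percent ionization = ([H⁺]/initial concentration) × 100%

Using Ka equilibrium: x² + Ka×x - Ka×C = 0. Solving: [H⁺] = 8.6997e-04. Percent = (8.6997e-04/0.012) × 100

Percent ionization = 7.25%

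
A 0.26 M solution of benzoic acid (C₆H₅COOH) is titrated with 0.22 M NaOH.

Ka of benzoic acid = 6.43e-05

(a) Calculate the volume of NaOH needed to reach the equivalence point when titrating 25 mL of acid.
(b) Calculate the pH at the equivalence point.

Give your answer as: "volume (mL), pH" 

moles acid = 0.26 × 25/1000 = 0.0065 mol; V_base = moles/0.22 × 1000 = 29.5 mL. At equivalence only the conjugate base is present: [A⁻] = 0.0065/0.055 = 1.1917e-01 M. Kb = Kw/Ka = 1.56e-10; [OH⁻] = √(Kb × [A⁻]) = 4.3050e-06; pOH = 5.37; pH = 14 - pOH = 8.63.

V = 29.5 mL, pH = 8.63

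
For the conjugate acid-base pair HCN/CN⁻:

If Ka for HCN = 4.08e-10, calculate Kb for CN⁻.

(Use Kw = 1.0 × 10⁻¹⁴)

For a conjugate pair Ka × Kb = Kw, so Kb = Kw/Ka = 1.0 × 10⁻¹⁴ / 4.08e-10 = 2.45e-05.

K_b = 2.45e-05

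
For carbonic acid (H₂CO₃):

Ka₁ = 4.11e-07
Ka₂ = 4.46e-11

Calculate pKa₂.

pKa₂ = -log(Ka₂) = -log(4.46e-11) = 10.35.

pK_{a2} = 10.35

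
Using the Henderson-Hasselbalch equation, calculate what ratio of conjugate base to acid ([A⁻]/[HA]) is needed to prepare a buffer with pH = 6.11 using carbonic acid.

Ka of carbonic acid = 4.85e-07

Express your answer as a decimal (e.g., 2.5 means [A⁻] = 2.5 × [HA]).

pKa = -log(4.85e-07) = 6.3143. pH = pKa + log([A⁻]/[HA]), so log([A⁻]/[HA]) = pH − pKa = 6.11 − 6.3143 = -0.2043. [A⁻]/[HA] = 10^(-0.2043) = 0.625

[A⁻]/[HA] = 0.625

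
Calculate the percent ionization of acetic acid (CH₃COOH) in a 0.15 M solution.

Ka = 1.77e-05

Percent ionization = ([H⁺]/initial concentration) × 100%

Using Ka equilibrium: x² + Ka×x - Ka×C = 0. Solving: [H⁺] = 1.6206e-03. Percent = (1.6206e-03/0.15) × 100

Percent ionization = 1.08%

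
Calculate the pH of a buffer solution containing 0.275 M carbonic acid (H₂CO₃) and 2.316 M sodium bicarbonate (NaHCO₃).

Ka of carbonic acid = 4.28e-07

pKa = -log(4.28e-07) = 6.37. pH = pKa + log([A⁻]/[HA]) = 6.37 + log(2.316/0.275)

pH = 7.29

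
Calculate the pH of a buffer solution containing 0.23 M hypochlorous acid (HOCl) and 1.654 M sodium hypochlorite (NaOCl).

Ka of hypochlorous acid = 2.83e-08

pKa = -log(2.83e-08) = 7.55. pH = pKa + log([A⁻]/[HA]) = 7.55 + log(1.654/0.23)

pH = 8.41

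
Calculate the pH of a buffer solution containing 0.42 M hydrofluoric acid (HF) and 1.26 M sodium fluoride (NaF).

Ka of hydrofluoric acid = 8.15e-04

pKa = -log(8.15e-04) = 3.09. pH = pKa + log([A⁻]/[HA]) = 3.09 + log(1.26/0.42)

pH = 3.57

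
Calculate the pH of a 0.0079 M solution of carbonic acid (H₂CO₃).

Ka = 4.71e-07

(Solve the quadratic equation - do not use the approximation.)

x² + Ka×x - Ka×C = 0. Using quadratic formula: [H⁺] = 6.0764e-05

pH = 4.22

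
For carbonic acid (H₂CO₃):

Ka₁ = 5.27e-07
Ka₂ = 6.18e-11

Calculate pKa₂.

pKa₂ = -log(Ka₂) = -log(6.18e-11) = 10.21.

pK_{a2} = 10.21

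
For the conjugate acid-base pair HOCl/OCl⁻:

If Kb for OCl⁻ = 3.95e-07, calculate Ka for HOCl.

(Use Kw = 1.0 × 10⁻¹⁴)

For a conjugate pair Ka × Kb = Kw, so Ka = Kw/Kb = 1.0 × 10⁻¹⁴ / 3.95e-07 = 2.53e-08.

K_a = 2.53e-08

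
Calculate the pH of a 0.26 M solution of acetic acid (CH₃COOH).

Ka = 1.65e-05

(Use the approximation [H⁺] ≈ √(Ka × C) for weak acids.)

[H⁺] = √(Ka × C) = √(1.65e-05 × 0.26) = 2.0712e-03. pH = -log(2.0712e-03)

pH = 2.68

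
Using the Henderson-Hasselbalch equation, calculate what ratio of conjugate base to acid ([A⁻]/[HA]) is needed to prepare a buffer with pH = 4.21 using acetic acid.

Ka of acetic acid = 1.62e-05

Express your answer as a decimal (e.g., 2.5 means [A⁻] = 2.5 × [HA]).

pKa = -log(1.62e-05) = 4.7905. pH = pKa + log([A⁻]/[HA]), so log([A⁻]/[HA]) = pH − pKa = 4.21 − 4.7905 = -0.5805. [A⁻]/[HA] = 10^(-0.5805) = 0.263

[A⁻]/[HA] = 0.263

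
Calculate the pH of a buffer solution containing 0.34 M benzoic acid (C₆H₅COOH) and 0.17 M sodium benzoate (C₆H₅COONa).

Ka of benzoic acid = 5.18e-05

pKa = -log(5.18e-05) = 4.29. pH = pKa + log([A⁻]/[HA]) = 4.29 + log(0.17/0.34)

pH = 3.98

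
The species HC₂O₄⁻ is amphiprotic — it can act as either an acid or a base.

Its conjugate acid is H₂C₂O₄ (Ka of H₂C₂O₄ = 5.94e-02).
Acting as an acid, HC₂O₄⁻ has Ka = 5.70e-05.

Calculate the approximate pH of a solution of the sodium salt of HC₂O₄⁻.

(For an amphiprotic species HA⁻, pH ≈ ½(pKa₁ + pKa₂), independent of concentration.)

pKa₁ = -log(5.94e-02) = 1.23; pKa₂ = -log(5.70e-05) = 4.24. For an amphiprotic species, pH ≈ ½(pKa₁ + pKa₂) = ½(1.23 + 4.24) = 2.74.

pH = 2.74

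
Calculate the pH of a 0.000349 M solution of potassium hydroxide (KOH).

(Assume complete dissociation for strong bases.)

[OH⁻] = 0.000349 M for strong base. pOH = -log[OH⁻] = 3.46, pH = 14 - pOH

pH = 10.54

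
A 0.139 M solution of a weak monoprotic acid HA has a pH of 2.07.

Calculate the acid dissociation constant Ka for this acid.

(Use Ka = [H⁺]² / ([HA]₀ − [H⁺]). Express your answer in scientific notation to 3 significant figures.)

[H⁺] = 10^(−pH) = 10^(−2.07) = 8.511e-03 M. For HA ⇌ H⁺ + A⁻, Ka = [H⁺][A⁻]/[HA] = [H⁺]² / ([HA]₀ − [H⁺]) = (8.511e-03)² / (0.139 − 8.511e-03) = 5.55e-04.

K_a = 5.55e-04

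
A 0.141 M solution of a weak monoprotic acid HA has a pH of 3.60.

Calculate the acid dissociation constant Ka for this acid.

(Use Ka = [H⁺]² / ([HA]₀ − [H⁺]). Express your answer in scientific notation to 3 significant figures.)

[H⁺] = 10^(−pH) = 10^(−3.60) = 2.512e-04 M. For HA ⇌ H⁺ + A⁻, Ka = [H⁺][A⁻]/[HA] = [H⁺]² / ([HA]₀ − [H⁺]) = (2.512e-04)² / (0.141 − 2.512e-04) = 4.48e-07.

K_a = 4.48e-07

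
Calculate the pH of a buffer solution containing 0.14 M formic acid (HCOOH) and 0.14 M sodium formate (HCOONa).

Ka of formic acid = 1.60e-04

pKa = -log(1.60e-04) = 3.80. pH = pKa + log([A⁻]/[HA]) = 3.80 + log(0.14/0.14)

pH = 3.80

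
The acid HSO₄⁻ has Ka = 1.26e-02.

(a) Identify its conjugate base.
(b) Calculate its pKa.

(a) The conjugate base is formed by removing one H⁺ from HSO₄⁻, giving SO₄²⁻. (b) pKa = -log(Ka) = -log(1.26e-02) = 1.90.

Conjugate base: SO₄²⁻; pK_a = 1.90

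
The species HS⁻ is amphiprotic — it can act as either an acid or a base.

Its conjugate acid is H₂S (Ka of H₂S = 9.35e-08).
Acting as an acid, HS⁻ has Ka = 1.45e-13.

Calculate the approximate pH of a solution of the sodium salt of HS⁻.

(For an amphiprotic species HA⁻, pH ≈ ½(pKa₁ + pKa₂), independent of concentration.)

pKa₁ = -log(9.35e-08) = 7.03; pKa₂ = -log(1.45e-13) = 12.84. For an amphiprotic species, pH ≈ ½(pKa₁ + pKa₂) = ½(7.03 + 12.84) = 9.93.

pH = 9.93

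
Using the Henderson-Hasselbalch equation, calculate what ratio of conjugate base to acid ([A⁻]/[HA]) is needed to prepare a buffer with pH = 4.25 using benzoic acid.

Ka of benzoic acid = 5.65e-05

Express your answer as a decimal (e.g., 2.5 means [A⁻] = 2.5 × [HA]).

pKa = -log(5.65e-05) = 4.2480. pH = pKa + log([A⁻]/[HA]), so log([A⁻]/[HA]) = pH − pKa = 4.25 − 4.2480 = 0.0020. [A⁻]/[HA] = 10^(0.0020) = 1.00

[A⁻]/[HA] = 1.00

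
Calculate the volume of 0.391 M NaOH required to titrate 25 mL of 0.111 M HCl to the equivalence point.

At equivalence: moles acid = moles base. moles HCl = 0.111 × 25/1000 = 0.002775 mol. V_base = moles / 0.391 × 1000 = 7.1 mL.

V_{base} = 7.1 mL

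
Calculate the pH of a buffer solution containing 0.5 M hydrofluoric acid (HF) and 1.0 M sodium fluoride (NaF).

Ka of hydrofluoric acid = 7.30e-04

pKa = -log(7.30e-04) = 3.14. pH = pKa + log([A⁻]/[HA]) = 3.14 + log(1.0/0.5)

pH = 3.44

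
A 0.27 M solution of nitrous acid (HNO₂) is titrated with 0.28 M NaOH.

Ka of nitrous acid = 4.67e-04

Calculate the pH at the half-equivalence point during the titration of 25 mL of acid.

At half-equivalence [HA] = [A⁻], so Henderson-Hasselbalch gives pH = pKa = -log(4.67e-04) = 3.33.

pH = pKa = 3.33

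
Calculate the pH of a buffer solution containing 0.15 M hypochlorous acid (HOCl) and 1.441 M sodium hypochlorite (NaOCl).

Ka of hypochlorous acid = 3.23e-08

pKa = -log(3.23e-08) = 7.49. pH = pKa + log([A⁻]/[HA]) = 7.49 + log(1.441/0.15)

pH = 8.47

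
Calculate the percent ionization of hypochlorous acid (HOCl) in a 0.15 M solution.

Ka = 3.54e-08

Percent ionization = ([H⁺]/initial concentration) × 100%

Using Ka equilibrium: x² + Ka×x - Ka×C = 0. Solving: [H⁺] = 7.2852e-05. Percent = (7.2852e-05/0.15) × 100

Percent ionization = 0.0486%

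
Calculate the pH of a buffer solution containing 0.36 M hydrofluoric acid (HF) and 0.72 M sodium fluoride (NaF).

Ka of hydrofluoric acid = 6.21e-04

pKa = -log(6.21e-04) = 3.21. pH = pKa + log([A⁻]/[HA]) = 3.21 + log(0.72/0.36)

pH = 3.51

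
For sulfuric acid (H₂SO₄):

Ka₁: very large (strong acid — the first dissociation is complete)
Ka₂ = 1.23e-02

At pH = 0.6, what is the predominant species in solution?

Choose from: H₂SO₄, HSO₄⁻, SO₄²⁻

The first dissociation is complete, so H₂SO₄ itself is never the predominant species in water; pKa₂ = -log(1.23e-02) = 1.91. For a polyprotic acid the predominant species crosses at each pKa: below pKa_n the protonated form dominates, above it the deprotonated form does. At pH = 0.6, the predominant species is HSO₄⁻.

HSO₄⁻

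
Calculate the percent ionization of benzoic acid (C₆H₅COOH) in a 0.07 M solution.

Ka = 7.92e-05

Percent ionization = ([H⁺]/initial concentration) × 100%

Using Ka equilibrium: x² + Ka×x - Ka×C = 0. Solving: [H⁺] = 2.3153e-03. Percent = (2.3153e-03/0.07) × 100

Percent ionization = 3.31%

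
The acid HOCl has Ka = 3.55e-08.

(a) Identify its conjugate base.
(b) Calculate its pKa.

(a) The conjugate base is formed by removing one H⁺ from HOCl, giving OCl⁻. (b) pKa = -log(Ka) = -log(3.55e-08) = 7.45.

Conjugate base: OCl⁻; pK_a = 7.45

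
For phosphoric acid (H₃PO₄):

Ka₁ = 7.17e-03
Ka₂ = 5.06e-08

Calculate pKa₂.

pKa₂ = -log(Ka₂) = -log(5.06e-08) = 7.30.

pK_{a2} = 7.30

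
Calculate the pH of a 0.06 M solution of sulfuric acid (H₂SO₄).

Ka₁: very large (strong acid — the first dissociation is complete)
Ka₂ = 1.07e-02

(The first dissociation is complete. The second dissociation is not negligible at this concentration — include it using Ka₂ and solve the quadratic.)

First dissociation is complete: [H⁺]₀ = [HSO₄⁻]₀ = C = 0.06 M. Second dissociation HSO₄⁻ ⇌ H⁺ + SO₄²⁻: let x = [SO₄²⁻]. Ka₂ = (C + x)·x / (C − x) = 1.07e-02 → x² + (C + Ka₂)·x − Ka₂·C = 0 → x² + 0.07070·x − 6.420e-04 = 0. x = (−0.07070 + √(0.07070² + 4 × 6.420e-04)) / 2 = 8.1428e-03 M. [H⁺] = C + x = 0.06 + 8.1428e-03 = 6.8143e-02 M. pH = -log(6.8143e-02) = 1.17.

pH = 1.17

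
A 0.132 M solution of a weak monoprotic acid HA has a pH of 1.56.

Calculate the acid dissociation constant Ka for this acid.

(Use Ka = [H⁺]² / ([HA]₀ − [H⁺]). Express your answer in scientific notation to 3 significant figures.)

[H⁺] = 10^(−pH) = 10^(−1.56) = 2.754e-02 M. For HA ⇌ H⁺ + A⁻, Ka = [H⁺][A⁻]/[HA] = [H⁺]² / ([HA]₀ − [H⁺]) = (2.754e-02)² / (0.132 − 2.754e-02) = 7.26e-03.

K_a = 7.26e-03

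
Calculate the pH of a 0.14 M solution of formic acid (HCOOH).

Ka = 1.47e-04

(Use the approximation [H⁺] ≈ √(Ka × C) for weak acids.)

[H⁺] = √(Ka × C) = √(1.47e-04 × 0.14) = 4.5365e-03. pH = -log(4.5365e-03)

pH = 2.34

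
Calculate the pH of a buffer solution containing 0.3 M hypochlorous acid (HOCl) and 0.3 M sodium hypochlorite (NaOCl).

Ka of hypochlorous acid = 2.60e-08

pKa = -log(2.60e-08) = 7.59. pH = pKa + log([A⁻]/[HA]) = 7.59 + log(0.3/0.3)

pH = 7.59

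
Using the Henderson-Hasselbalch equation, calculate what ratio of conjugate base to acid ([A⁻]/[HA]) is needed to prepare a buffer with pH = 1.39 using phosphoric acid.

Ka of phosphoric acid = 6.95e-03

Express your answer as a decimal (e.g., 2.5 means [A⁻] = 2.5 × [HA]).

pKa = -log(6.95e-03) = 2.1580. pH = pKa + log([A⁻]/[HA]), so log([A⁻]/[HA]) = pH − pKa = 1.39 − 2.1580 = -0.7680. [A⁻]/[HA] = 10^(-0.7680) = 0.171

[A⁻]/[HA] = 0.171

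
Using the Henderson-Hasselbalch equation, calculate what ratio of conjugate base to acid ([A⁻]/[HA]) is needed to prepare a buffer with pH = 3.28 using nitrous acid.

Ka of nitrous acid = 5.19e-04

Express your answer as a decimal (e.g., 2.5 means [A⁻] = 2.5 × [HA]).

pKa = -log(5.19e-04) = 3.2848. pH = pKa + log([A⁻]/[HA]), so log([A⁻]/[HA]) = pH − pKa = 3.28 − 3.2848 = -0.0048. [A⁻]/[HA] = 10^(-0.0048) = 0.989

[A⁻]/[HA] = 0.989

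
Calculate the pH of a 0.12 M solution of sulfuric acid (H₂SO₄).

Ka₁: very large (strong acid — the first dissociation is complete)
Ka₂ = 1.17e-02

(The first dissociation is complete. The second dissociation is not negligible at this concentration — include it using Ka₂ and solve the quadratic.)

First dissociation is complete: [H⁺]₀ = [HSO₄⁻]₀ = C = 0.12 M. Second dissociation HSO₄⁻ ⇌ H⁺ + SO₄²⁻: let x = [SO₄²⁻]. Ka₂ = (C + x)·x / (C − x) = 1.17e-02 → x² + (C + Ka₂)·x − Ka₂·C = 0 → x² + 0.13170·x − 1.404e-03 = 0. x = (−0.13170 + √(0.13170² + 4 × 1.404e-03)) / 2 = 9.9143e-03 M. [H⁺] = C + x = 0.12 + 9.9143e-03 = 1.2991e-01 M. pH = -log(1.2991e-01) = 0.89.

pH = 0.89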